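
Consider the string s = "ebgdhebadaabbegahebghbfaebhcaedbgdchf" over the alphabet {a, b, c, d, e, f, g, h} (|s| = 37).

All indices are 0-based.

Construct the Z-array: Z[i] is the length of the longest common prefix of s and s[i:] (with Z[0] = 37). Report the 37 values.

Z[0]=37
i=1: i≥r, start 0; Z[1]=0
i=2: i≥r, start 0; Z[2]=0
i=3: i≥r, start 0; Z[3]=0
i=4: i≥r, start 0; Z[4]=0
i=5: i≥r, start 0; Z[5]=2 grow→box=[5,7)
i=6: min(r-i=1, Z[1]=0)=0; Z[6]=0
i=7: i≥r, start 0; Z[7]=0
i=8: i≥r, start 0; Z[8]=0
i=9: i≥r, start 0; Z[9]=0
i=10: i≥r, start 0; Z[10]=0
i=11: i≥r, start 0; Z[11]=0
i=12: i≥r, start 0; Z[12]=0
i=13: i≥r, start 0; Z[13]=1 grow→box=[13,14)
i=14: i≥r, start 0; Z[14]=0
i=15: i≥r, start 0; Z[15]=0
i=16: i≥r, start 0; Z[16]=0
i=17: i≥r, start 0; Z[17]=3 grow→box=[17,20)
i=18: min(r-i=2, Z[1]=0)=0; Z[18]=0
i=19: min(r-i=1, Z[2]=0)=0; Z[19]=0
i=20: i≥r, start 0; Z[20]=0
i=21: i≥r, start 0; Z[21]=0
i=22: i≥r, start 0; Z[22]=0
i=23: i≥r, start 0; Z[23]=0
i=24: i≥r, start 0; Z[24]=2 grow→box=[24,26)
i=25: min(r-i=1, Z[1]=0)=0; Z[25]=0
i=26: i≥r, start 0; Z[26]=0
i=27: i≥r, start 0; Z[27]=0
i=28: i≥r, start 0; Z[28]=0
i=29: i≥r, start 0; Z[29]=1 grow→box=[29,30)
i=30: i≥r, start 0; Z[30]=0
i=31: i≥r, start 0; Z[31]=0
i=32: i≥r, start 0; Z[32]=0
i=33: i≥r, start 0; Z[33]=0
i=34: i≥r, start 0; Z[34]=0
i=35: i≥r, start 0; Z[35]=0
i=36: i≥r, start 0; Z[36]=0

[37, 0, 0, 0, 0, 2, 0, 0, 0, 0, 0, 0, 0, 1, 0, 0, 0, 3, 0, 0, 0, 0, 0, 0, 2, 0, 0, 0, 0, 1, 0, 0, 0, 0, 0, 0, 0]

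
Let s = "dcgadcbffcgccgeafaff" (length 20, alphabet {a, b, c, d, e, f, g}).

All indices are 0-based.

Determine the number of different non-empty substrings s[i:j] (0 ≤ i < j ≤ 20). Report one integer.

rank | idx | suffix
   0 |   3 | adcbffcgccgeafaff
   1 |  15 | afaff
   2 |  17 | aff
   3 |   6 | bffcgccgeafaff
   4 |   5 | cbffcgccgeafaff
   5 |  11 | ccgeafaff
   6 |   1 | cgadcbffcgccgeafaff
   7 |   9 | cgccgeafaff
   8 |  12 | cgeafaff
   9 |   4 | dcbffcgccgeafaff
  10 |   0 | dcgadcbffcgccgeafaff
  11 |  14 | eafaff
  12 |  19 | f
  13 |  16 | faff
  14 |   8 | fcgccgeafaff
  15 |  18 | ff
  16 |   7 | ffcgccgeafaff
  17 |   2 | gadcbffcgccgeafaff
  18 |  10 | gccgeafaff
  19 |  13 | geafaff

SA = [3, 15, 17, 6, 5, 11, 1, 9, 12, 4, 0, 14, 19, 16, 8, 18, 7, 2, 10, 13]
[i] adj suffixes → lcp
  [1] 3/15 → 1 ('a')
  [2] 15/17 → 2 ('af')
  [3] 17/6 → 0 ('')
  [4] 6/5 → 0 ('')
  [5] 5/11 → 1 ('c')
  [6] 11/1 → 1 ('c')
  [7] 1/9 → 2 ('cg')
  [8] 9/12 → 2 ('cg')
  [9] 12/4 → 0 ('')
  [10] 4/0 → 2 ('dc')
  [11] 0/14 → 0 ('')
  [12] 14/19 → 0 ('')
  [13] 19/16 → 1 ('f')
  [14] 16/8 → 1 ('f')
  [15] 8/18 → 1 ('f')
  [16] 18/7 → 2 ('ff')
  [17] 7/2 → 0 ('')
  [18] 2/10 → 1 ('g')
  [19] 10/13 → 1 ('g')

n(n+1)/2 = 20·21/2 = 210
Σ LCP = 0 + 1 + 2 + 0 + 0 + 1 + 1 + 2 + 2 + 0 + 2 + 0 + 0 + 1 + 1 + 1 + 2 + 0 + 1 + 1 = 18
distinct = 210 − 18 = 192

192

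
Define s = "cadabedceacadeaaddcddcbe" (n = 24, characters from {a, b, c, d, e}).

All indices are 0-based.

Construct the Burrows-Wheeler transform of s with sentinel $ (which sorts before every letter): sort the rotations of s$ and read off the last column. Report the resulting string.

eedecacca$adddaddecaabdcb

rank  rotation                   last
    0  $cadabedceacadeaaddcddcbe  e
    1  aaddcddcbe$cadabedceacade  e
    2  abedceacadeaaddcddcbe$cad  d
    3  acadeaaddcddcbe$cadabedce  e
    4  adabedceacadeaaddcddcbe$c  c
    5  addcddcbe$cadabedceacadea  a
    6  adeaaddcddcbe$cadabedceac  c
    7  be$cadabedceacadeaaddcddc  c
    8  bedceacadeaaddcddcbe$cada  a
    9  cadabedceacadeaaddcddcbe$  $
   10  cadeaaddcddcbe$cadabedcea  a
   11  cbe$cadabedceacadeaaddcdd  d
   12  cddcbe$cadabedceacadeaadd  d
   13  ceacadeaaddcddcbe$cadabed  d
   14  dabedceacadeaaddcddcbe$ca  a
   15  dcbe$cadabedceacadeaaddcd  d
   16  dcddcbe$cadabedceacadeaad  d
   17  dceacadeaaddcddcbe$cadabe  e
   18  ddcbe$cadabedceacadeaaddc  c
   19  ddcddcbe$cadabedceacadeaa  a
   20  deaaddcddcbe$cadabedceaca  a
   21  e$cadabedceacadeaaddcddcb  b
   22  eaaddcddcbe$cadabedceacad  d
   23  eacadeaaddcddcbe$cadabedc  c
   24  edceacadeaaddcddcbe$cadab  b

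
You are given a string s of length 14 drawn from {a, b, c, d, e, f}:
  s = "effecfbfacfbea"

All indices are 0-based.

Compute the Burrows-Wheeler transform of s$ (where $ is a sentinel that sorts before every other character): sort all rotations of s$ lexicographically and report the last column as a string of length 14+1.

aefffaebf$bccfe

rank  rotation         last
    0  $effecfbfacfbea  a
    1  a$effecfbfacfbe  e
    2  acfbea$effecfbf  f
    3  bea$effecfbfacf  f
    4  bfacfbea$effecf  f
    5  cfbea$effecfbfa  a
    6  cfbfacfbea$effe  e
    7  ea$effecfbfacfb  b
    8  ecfbfacfbea$eff  f
    9  effecfbfacfbea$  $
   10  facfbea$effecfb  b
   11  fbea$effecfbfac  c
   12  fbfacfbea$effec  c
   13  fecfbfacfbea$ef  f
   14  ffecfbfacfbea$e  e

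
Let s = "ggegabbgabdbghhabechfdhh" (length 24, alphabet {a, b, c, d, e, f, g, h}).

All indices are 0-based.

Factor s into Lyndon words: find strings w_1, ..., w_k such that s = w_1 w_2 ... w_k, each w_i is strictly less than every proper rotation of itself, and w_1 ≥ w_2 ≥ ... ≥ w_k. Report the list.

["g", "g", "eg", "abbgabdbghhabechfdhh"]

emit factor 1: 'g' (i=0, period=1)
emit factor 2: 'g' (i=1, period=1)
emit factor 3: 'eg' (i=2, period=2)
emit factor 4: 'abbgabdbghhabechfdhh' (i=4, period=20)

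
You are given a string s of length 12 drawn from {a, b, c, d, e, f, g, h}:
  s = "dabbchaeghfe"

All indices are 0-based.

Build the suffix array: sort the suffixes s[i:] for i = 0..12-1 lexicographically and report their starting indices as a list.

rank→(start, suffix):
  0 → (1, 'abbchaeghfe')
  1 → (6, 'aeghfe')
  2 → (2, 'bbchaeghfe')
  3 → (3, 'bchaeghfe')
  4 → (4, 'chaeghfe')
  5 → (0, 'dabbchaeghfe')
  6 → (11, 'e')
  7 → (7, 'eghfe')
  8 → (10, 'fe')
  9 → (8, 'ghfe')
  10 → (5, 'haeghfe')
  11 → (9, 'hfe')

[1, 6, 2, 3, 4, 0, 11, 7, 10, 8, 5, 9]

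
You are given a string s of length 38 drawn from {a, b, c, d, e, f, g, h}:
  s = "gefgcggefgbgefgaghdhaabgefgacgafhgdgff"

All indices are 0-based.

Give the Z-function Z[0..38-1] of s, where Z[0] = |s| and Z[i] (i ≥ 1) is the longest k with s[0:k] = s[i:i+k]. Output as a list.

Z[0]=38
i=1: i≥r, start 0; Z[1]=0
i=2: i≥r, start 0; Z[2]=0
i=3: i≥r, start 0; Z[3]=1 extend→box=[3,4)
i=4: i≥r, start 0; Z[4]=0
i=5: i≥r, start 0; Z[5]=1 extend→box=[5,6)
i=6: i≥r, start 0; Z[6]=4 extend→box=[6,10)
i=7: min(r-i=3, Z[1]=0)=0; Z[7]=0
i=8: min(r-i=2, Z[2]=0)=0; Z[8]=0
i=9: min(r-i=1, Z[3]=1)=1; Z[9]=1
i=10: i≥r, start 0; Z[10]=0
i=11: i≥r, start 0; Z[11]=4 extend→box=[11,15)
i=12: min(r-i=3, Z[1]=0)=0; Z[12]=0
i=13: min(r-i=2, Z[2]=0)=0; Z[13]=0
i=14: min(r-i=1, Z[3]=1)=1; Z[14]=1
i=15: i≥r, start 0; Z[15]=0
i=16: i≥r, start 0; Z[16]=1 extend→box=[16,17)
i=17: i≥r, start 0; Z[17]=0
i=18: i≥r, start 0; Z[18]=0
i=19: i≥r, start 0; Z[19]=0
i=20: i≥r, start 0; Z[20]=0
i=21: i≥r, start 0; Z[21]=0
i=22: i≥r, start 0; Z[22]=0
i=23: i≥r, start 0; Z[23]=4 extend→box=[23,27)
i=24: min(r-i=3, Z[1]=0)=0; Z[24]=0
i=25: min(r-i=2, Z[2]=0)=0; Z[25]=0
i=26: min(r-i=1, Z[3]=1)=1; Z[26]=1
i=27: i≥r, start 0; Z[27]=0
i=28: i≥r, start 0; Z[28]=0
i=29: i≥r, start 0; Z[29]=1 extend→box=[29,30)
i=30: i≥r, start 0; Z[30]=0
i=31: i≥r, start 0; Z[31]=0
i=32: i≥r, start 0; Z[32]=0
i=33: i≥r, start 0; Z[33]=1 extend→box=[33,34)
i=34: i≥r, start 0; Z[34]=0
i=35: i≥r, start 0; Z[35]=1 extend→box=[35,36)
i=36: i≥r, start 0; Z[36]=0
i=37: i≥r, start 0; Z[37]=0

[38, 0, 0, 1, 0, 1, 4, 0, 0, 1, 0, 4, 0, 0, 1, 0, 1, 0, 0, 0, 0, 0, 0, 4, 0, 0, 1, 0, 0, 1, 0, 0, 0, 1, 0, 1, 0, 0]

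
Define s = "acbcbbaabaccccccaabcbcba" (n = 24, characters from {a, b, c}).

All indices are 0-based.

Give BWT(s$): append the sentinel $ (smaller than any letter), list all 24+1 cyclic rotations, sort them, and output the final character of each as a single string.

rank  rotation                   last
    0  $acbcbbaabaccccccaabcbcba  a
    1  a$acbcbbaabaccccccaabcbcb  b
    2  aabaccccccaabcbcba$acbcbb  b
    3  aabcbcba$acbcbbaabacccccc  c
    4  abaccccccaabcbcba$acbcbba  a
    5  abcbcba$acbcbbaabacccccca  a
    6  acbcbbaabaccccccaabcbcba$  $
    7  accccccaabcbcba$acbcbbaab  b
    8  ba$acbcbbaabaccccccaabcbc  c
    9  baabaccccccaabcbcba$acbcb  b
   10  baccccccaabcbcba$acbcbbaa  a
   11  bbaabaccccccaabcbcba$acbc  c
   12  bcba$acbcbbaabaccccccaabc  c
   13  bcbbaabaccccccaabcbcba$ac  c
   14  bcbcba$acbcbbaabaccccccaa  a
   15  caabcbcba$acbcbbaabaccccc  c
   16  cba$acbcbbaabaccccccaabcb  b
   17  cbbaabaccccccaabcbcba$acb  b
   18  cbcba$acbcbbaabaccccccaab  b
   19  cbcbbaabaccccccaabcbcba$a  a
   20  ccaabcbcba$acbcbbaabacccc  c
   21  cccaabcbcba$acbcbbaabaccc  c
   22  ccccaabcbcba$acbcbbaabacc  c
   23  cccccaabcbcba$acbcbbaabac  c
   24  ccccccaabcbcba$acbcbbaaba  a

abbcaa$bcbacccacbbbacccca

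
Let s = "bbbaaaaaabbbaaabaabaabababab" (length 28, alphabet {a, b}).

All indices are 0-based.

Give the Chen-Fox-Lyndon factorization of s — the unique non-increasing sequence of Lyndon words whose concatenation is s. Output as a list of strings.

emit factor 1: 'b' (i=0, period=1)
emit factor 2: 'b' (i=1, period=1)
emit factor 3: 'b' (i=2, period=1)
emit factor 4: 'aaaaaabbbaaabaabaabababab' (i=3, period=25)

["b", "b", "b", "aaaaaabbbaaabaabaabababab"]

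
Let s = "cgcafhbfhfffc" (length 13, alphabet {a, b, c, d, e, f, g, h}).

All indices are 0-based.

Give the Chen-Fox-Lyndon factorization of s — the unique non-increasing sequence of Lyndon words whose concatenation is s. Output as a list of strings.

emit factor 1: 'cg' (i=0, period=2)
emit factor 2: 'c' (i=2, period=1)
emit factor 3: 'afhbfhfffc' (i=3, period=10)

["cg", "c", "afhbfhfffc"]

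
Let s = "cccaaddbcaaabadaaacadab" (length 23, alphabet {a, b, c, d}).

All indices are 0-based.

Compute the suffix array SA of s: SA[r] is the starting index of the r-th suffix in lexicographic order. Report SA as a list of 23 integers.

rank | idx | suffix
   0 |   9 | aaabadaaacadab
   1 |  15 | aaacadab
   2 |  10 | aabadaaacadab
   3 |  16 | aacadab
   4 |   3 | aaddbcaaabadaaacadab
   5 |  21 | ab
   6 |  11 | abadaaacadab
   7 |  17 | acadab
   8 |  13 | adaaacadab
   9 |  19 | adab
  10 |   4 | addbcaaabadaaacadab
  11 |  22 | b
  12 |  12 | badaaacadab
  13 |   7 | bcaaabadaaacadab
  14 |   8 | caaabadaaacadab
  15 |   2 | caaddbcaaabadaaacadab
  16 |  18 | cadab
  17 |   1 | ccaaddbcaaabadaaacadab
  18 |   0 | cccaaddbcaaabadaaacadab
  19 |  14 | daaacadab
  20 |  20 | dab
  21 |   6 | dbcaaabadaaacadab
  22 |   5 | ddbcaaabadaaacadab

[9, 15, 10, 16, 3, 21, 11, 17, 13, 19, 4, 22, 12, 7, 8, 2, 18, 1, 0, 14, 20, 6, 5]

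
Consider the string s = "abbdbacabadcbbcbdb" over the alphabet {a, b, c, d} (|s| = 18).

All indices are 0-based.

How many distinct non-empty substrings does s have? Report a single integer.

150

rank | idx | suffix
   0 |   7 | abadcbbcbdb
   1 |   0 | abbdbacabadcbbcbdb
   2 |   5 | acabadcbbcbdb
   3 |   9 | adcbbcbdb
   4 |  17 | b
   5 |   4 | bacabadcbbcbdb
   6 |   8 | badcbbcbdb
   7 |  12 | bbcbdb
   8 |   1 | bbdbacabadcbbcbdb
   9 |  13 | bcbdb
  10 |  15 | bdb
  11 |   2 | bdbacabadcbbcbdb
  12 |   6 | cabadcbbcbdb
  13 |  11 | cbbcbdb
  14 |  14 | cbdb
  15 |  16 | db
  16 |   3 | dbacabadcbbcbdb
  17 |  10 | dcbbcbdb

SA = [7, 0, 5, 9, 17, 4, 8, 12, 1, 13, 15, 2, 6, 11, 14, 16, 3, 10]
rank  pair      lcp
   1  s[7:],s[0:]  2  'ab'
   2  s[0:],s[5:]  1  'a'
   3  s[5:],s[9:]  1  'a'
   4  s[9:],s[17:]  0  ''
   5  s[17:],s[4:]  1  'b'
   6  s[4:],s[8:]  2  'ba'
   7  s[8:],s[12:]  1  'b'
   8  s[12:],s[1:]  2  'bb'
   9  s[1:],s[13:]  1  'b'
  10  s[13:],s[15:]  1  'b'
  11  s[15:],s[2:]  3  'bdb'
  12  s[2:],s[6:]  0  ''
  13  s[6:],s[11:]  1  'c'
  14  s[11:],s[14:]  2  'cb'
  15  s[14:],s[16:]  0  ''
  16  s[16:],s[3:]  2  'db'
  17  s[3:],s[10:]  1  'd'

n(n+1)/2 = 18·19/2 = 171
Σ LCP = 0 + 2 + 1 + 1 + 0 + 1 + 2 + 1 + 2 + 1 + 1 + 3 + 0 + 1 + 2 + 0 + 2 + 1 = 21
distinct = 171 − 21 = 150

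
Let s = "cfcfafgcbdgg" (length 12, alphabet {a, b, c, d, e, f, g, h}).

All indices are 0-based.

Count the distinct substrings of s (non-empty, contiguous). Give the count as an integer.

rank→(start, suffix):
  0 → (4, 'afgcbdgg')
  1 → (8, 'bdgg')
  2 → (7, 'cbdgg')
  3 → (2, 'cfafgcbdgg')
  4 → (0, 'cfcfafgcbdgg')
  5 → (9, 'dgg')
  6 → (3, 'fafgcbdgg')
  7 → (1, 'fcfafgcbdgg')
  8 → (5, 'fgcbdgg')
  9 → (11, 'g')
  10 → (6, 'gcbdgg')
  11 → (10, 'gg')

SA = [4, 8, 7, 2, 0, 9, 3, 1, 5, 11, 6, 10]
[i] adj suffixes → lcp
  [1] 4/8 → 0 ('')
  [2] 8/7 → 0 ('')
  [3] 7/2 → 1 ('c')
  [4] 2/0 → 2 ('cf')
  [5] 0/9 → 0 ('')
  [6] 9/3 → 0 ('')
  [7] 3/1 → 1 ('f')
  [8] 1/5 → 1 ('f')
  [9] 5/11 → 0 ('')
  [10] 11/6 → 1 ('g')
  [11] 6/10 → 1 ('g')

n(n+1)/2 = 12·13/2 = 78
Σ LCP = 0 + 0 + 0 + 1 + 2 + 0 + 0 + 1 + 1 + 0 + 1 + 1 = 7
distinct = 78 − 7 = 71

71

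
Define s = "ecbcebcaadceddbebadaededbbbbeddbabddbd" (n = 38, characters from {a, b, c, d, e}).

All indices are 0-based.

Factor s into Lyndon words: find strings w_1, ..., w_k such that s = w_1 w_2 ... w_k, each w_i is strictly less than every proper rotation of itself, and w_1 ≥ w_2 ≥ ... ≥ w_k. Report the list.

emit factor 1: 'e' (i=0, period=1)
emit factor 2: 'c' (i=1, period=1)
emit factor 3: 'bce' (i=2, period=3)
emit factor 4: 'bc' (i=5, period=2)
emit factor 5: 'aadceddbebadaededbbbbeddbabddbd' (i=7, period=31)

["e", "c", "bce", "bc", "aadceddbebadaededbbbbeddbabddbd"]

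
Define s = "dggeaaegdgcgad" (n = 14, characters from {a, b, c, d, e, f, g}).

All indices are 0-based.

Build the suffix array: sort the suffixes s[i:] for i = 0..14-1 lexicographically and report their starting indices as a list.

[4, 12, 5, 10, 13, 8, 0, 3, 6, 11, 9, 7, 2, 1]

rank | idx | suffix
   0 |   4 | aaegdgcgad
   1 |  12 | ad
   2 |   5 | aegdgcgad
   3 |  10 | cgad
   4 |  13 | d
   5 |   8 | dgcgad
   6 |   0 | dggeaaegdgcgad
   7 |   3 | eaaegdgcgad
   8 |   6 | egdgcgad
   9 |  11 | gad
  10 |   9 | gcgad
  11 |   7 | gdgcgad
  12 |   2 | geaaegdgcgad
  13 |   1 | ggeaaegdgcgad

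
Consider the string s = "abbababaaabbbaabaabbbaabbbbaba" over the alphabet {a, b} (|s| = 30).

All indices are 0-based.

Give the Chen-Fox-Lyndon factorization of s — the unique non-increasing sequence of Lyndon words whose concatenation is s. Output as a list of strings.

["abb", "ab", "ab", "aaabbbaabaabbbaabbbbab", "a"]

emit factor 1: 'abb' (i=0, period=3)
emit factor 2: 'ab' (i=3, period=2)
emit factor 3: 'ab' (i=5, period=2)
emit factor 4: 'aaabbbaabaabbbaabbbbab' (i=7, period=22)
emit factor 5: 'a' (i=29, period=1)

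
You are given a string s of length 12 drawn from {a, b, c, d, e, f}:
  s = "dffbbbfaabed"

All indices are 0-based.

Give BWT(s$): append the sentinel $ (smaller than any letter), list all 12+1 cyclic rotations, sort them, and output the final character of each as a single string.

rank  rotation       last
    0  $dffbbbfaabed  d
    1  aabed$dffbbbf  f
    2  abed$dffbbbfa  a
    3  bbbfaabed$dff  f
    4  bbfaabed$dffb  b
    5  bed$dffbbbfaa  a
    6  bfaabed$dffbb  b
    7  d$dffbbbfaabe  e
    8  dffbbbfaabed$  $
    9  ed$dffbbbfaab  b
   10  faabed$dffbbb  b
   11  fbbbfaabed$df  f
   12  ffbbbfaabed$d  d

dfafbabe$bbfd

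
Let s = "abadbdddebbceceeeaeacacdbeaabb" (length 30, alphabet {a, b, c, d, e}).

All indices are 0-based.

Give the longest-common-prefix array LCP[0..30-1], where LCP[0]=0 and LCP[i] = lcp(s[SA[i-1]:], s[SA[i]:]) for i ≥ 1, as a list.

rank→(start, suffix):
  0 → (26, 'aabb')
  1 → (0, 'abadbdddebbceceeeaeacacdbeaabb')
  2 → (27, 'abb')
  3 → (19, 'acacdbeaabb')
  4 → (21, 'acdbeaabb')
  5 → (2, 'adbdddebbceceeeaeacacdbeaabb')
  6 → (17, 'aeacacdbeaabb')
  7 → (29, 'b')
  8 → (1, 'badbdddebbceceeeaeacacdbeaabb')
  9 → (28, 'bb')
  10 → (9, 'bbceceeeaeacacdbeaabb')
  11 → (10, 'bceceeeaeacacdbeaabb')
  12 → (4, 'bdddebbceceeeaeacacdbeaabb')
  13 → (24, 'beaabb')
  14 → (20, 'cacdbeaabb')
  15 → (22, 'cdbeaabb')
  16 → (11, 'ceceeeaeacacdbeaabb')
  17 → (13, 'ceeeaeacacdbeaabb')
  18 → (3, 'dbdddebbceceeeaeacacdbeaabb')
  19 → (23, 'dbeaabb')
  20 → (5, 'dddebbceceeeaeacacdbeaabb')
  21 → (6, 'ddebbceceeeaeacacdbeaabb')
  22 → (7, 'debbceceeeaeacacdbeaabb')
  23 → (25, 'eaabb')
  24 → (18, 'eacacdbeaabb')
  25 → (16, 'eaeacacdbeaabb')
  26 → (8, 'ebbceceeeaeacacdbeaabb')
  27 → (12, 'eceeeaeacacdbeaabb')
  28 → (15, 'eeaeacacdbeaabb')
  29 → (14, 'eeeaeacacdbeaabb')

SA = [26, 0, 27, 19, 21, 2, 17, 29, 1, 28, 9, 10, 4, 24, 20, 22, 11, 13, 3, 23, 5, 6, 7, 25, 18, 16, 8, 12, 15, 14]
i: (SA[i-1],SA[i]) lcp shared
  1: (26,0) 1 'a'
  2: (0,27) 2 'ab'
  3: (27,19) 1 'a'
  4: (19,21) 2 'ac'
  5: (21,2) 1 'a'
  6: (2,17) 1 'a'
  7: (17,29) 0 ''
  8: (29,1) 1 'b'
  9: (1,28) 1 'b'
  10: (28,9) 2 'bb'
  11: (9,10) 1 'b'
  12: (10,4) 1 'b'
  13: (4,24) 1 'b'
  14: (24,20) 0 ''
  15: (20,22) 1 'c'
  16: (22,11) 1 'c'
  17: (11,13) 2 'ce'
  18: (13,3) 0 ''
  19: (3,23) 2 'db'
  20: (23,5) 1 'd'
  21: (5,6) 2 'dd'
  22: (6,7) 1 'd'
  23: (7,25) 0 ''
  24: (25,18) 2 'ea'
  25: (18,16) 2 'ea'
  26: (16,8) 1 'e'
  27: (8,12) 1 'e'
  28: (12,15) 1 'e'
  29: (15,14) 2 'ee'

[0, 1, 2, 1, 2, 1, 1, 0, 1, 1, 2, 1, 1, 1, 0, 1, 1, 2, 0, 2, 1, 2, 1, 0, 2, 2, 1, 1, 1, 2]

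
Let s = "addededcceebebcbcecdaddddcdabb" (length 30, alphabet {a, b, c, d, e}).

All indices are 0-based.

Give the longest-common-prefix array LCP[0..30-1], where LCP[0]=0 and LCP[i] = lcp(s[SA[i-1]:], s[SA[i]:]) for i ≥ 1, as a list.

[0, 1, 3, 0, 1, 1, 2, 1, 0, 1, 1, 3, 1, 2, 0, 2, 1, 2, 1, 2, 3, 2, 1, 3, 0, 2, 1, 1, 2, 1]

rank→(start, suffix):
  0 → (27, 'abb')
  1 → (20, 'addddcdabb')
  2 → (0, 'addededcceebebcbcecdaddddcdabb')
  3 → (29, 'b')
  4 → (28, 'bb')
  5 → (13, 'bcbcecdaddddcdabb')
  6 → (15, 'bcecdaddddcdabb')
  7 → (11, 'bebcbcecdaddddcdabb')
  8 → (14, 'cbcecdaddddcdabb')
  9 → (7, 'cceebebcbcecdaddddcdabb')
  10 → (25, 'cdabb')
  11 → (18, 'cdaddddcdabb')
  12 → (16, 'cecdaddddcdabb')
  13 → (8, 'ceebebcbcecdaddddcdabb')
  14 → (26, 'dabb')
  15 → (19, 'daddddcdabb')
  16 → (6, 'dcceebebcbcecdaddddcdabb')
  17 → (24, 'dcdabb')
  18 → (23, 'ddcdabb')
  19 → (22, 'dddcdabb')
  20 → (21, 'ddddcdabb')
  21 → (1, 'ddededcceebebcbcecdaddddcdabb')
  22 → (4, 'dedcceebebcbcecdaddddcdabb')
  23 → (2, 'dededcceebebcbcecdaddddcdabb')
  24 → (12, 'ebcbcecdaddddcdabb')
  25 → (10, 'ebebcbcecdaddddcdabb')
  26 → (17, 'ecdaddddcdabb')
  27 → (5, 'edcceebebcbcecdaddddcdabb')
  28 → (3, 'ededcceebebcbcecdaddddcdabb')
  29 → (9, 'eebebcbcecdaddddcdabb')

SA = [27, 20, 0, 29, 28, 13, 15, 11, 14, 7, 25, 18, 16, 8, 26, 19, 6, 24, 23, 22, 21, 1, 4, 2, 12, 10, 17, 5, 3, 9]
i: (SA[i-1],SA[i]) lcp shared
  1: (27,20) 1 'a'
  2: (20,0) 3 'add'
  3: (0,29) 0 ''
  4: (29,28) 1 'b'
  5: (28,13) 1 'b'
  6: (13,15) 2 'bc'
  7: (15,11) 1 'b'
  8: (11,14) 0 ''
  9: (14,7) 1 'c'
  10: (7,25) 1 'c'
  11: (25,18) 3 'cda'
  12: (18,16) 1 'c'
  13: (16,8) 2 'ce'
  14: (8,26) 0 ''
  15: (26,19) 2 'da'
  16: (19,6) 1 'd'
  17: (6,24) 2 'dc'
  18: (24,23) 1 'd'
  19: (23,22) 2 'dd'
  20: (22,21) 3 'ddd'
  21: (21,1) 2 'dd'
  22: (1,4) 1 'd'
  23: (4,2) 3 'ded'
  24: (2,12) 0 ''
  25: (12,10) 2 'eb'
  26: (10,17) 1 'e'
  27: (17,5) 1 'e'
  28: (5,3) 2 'ed'
  29: (3,9) 1 'e'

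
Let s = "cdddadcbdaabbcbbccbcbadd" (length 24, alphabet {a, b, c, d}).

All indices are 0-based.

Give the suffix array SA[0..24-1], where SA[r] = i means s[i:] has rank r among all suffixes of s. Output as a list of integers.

rank | idx | suffix
   0 |   9 | aabbcbbccbcbadd
   1 |  10 | abbcbbccbcbadd
   2 |   4 | adcbdaabbcbbccbcbadd
   3 |  21 | add
   4 |  20 | badd
   5 |  11 | bbcbbccbcbadd
   6 |  14 | bbccbcbadd
   7 |  18 | bcbadd
   8 |  12 | bcbbccbcbadd
   9 |  15 | bccbcbadd
  10 |   7 | bdaabbcbbccbcbadd
  11 |  19 | cbadd
  12 |  13 | cbbccbcbadd
  13 |  17 | cbcbadd
  14 |   6 | cbdaabbcbbccbcbadd
  15 |  16 | ccbcbadd
  16 |   0 | cdddadcbdaabbcbbccbcbadd
  17 |  23 | d
  18 |   8 | daabbcbbccbcbadd
  19 |   3 | dadcbdaabbcbbccbcbadd
  20 |   5 | dcbdaabbcbbccbcbadd
  21 |  22 | dd
  22 |   2 | ddadcbdaabbcbbccbcbadd
  23 |   1 | dddadcbdaabbcbbccbcbadd

[9, 10, 4, 21, 20, 11, 14, 18, 12, 15, 7, 19, 13, 17, 6, 16, 0, 23, 8, 3, 5, 22, 2, 1]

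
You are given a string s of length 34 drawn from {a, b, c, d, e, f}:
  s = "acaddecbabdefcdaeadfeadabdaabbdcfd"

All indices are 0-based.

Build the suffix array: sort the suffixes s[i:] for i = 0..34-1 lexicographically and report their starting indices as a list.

[26, 27, 23, 8, 0, 21, 2, 17, 15, 7, 28, 24, 29, 9, 1, 6, 13, 31, 33, 25, 22, 14, 30, 3, 4, 10, 18, 20, 16, 5, 11, 12, 32, 19]

sorted suffixes:
  #0 SA[0]=26  'aabbdcfd'
  #1 SA[1]=27  'abbdcfd'
  #2 SA[2]=23  'abdaabbdcfd'
  #3 SA[3]=8  'abdefcdaeadfeadabdaabbdcfd'
  #4 SA[4]=0  'acaddecbabdefcdaeadfeadabdaabbdcfd'
  #5 SA[5]=21  'adabdaabbdcfd'
  #6 SA[6]=2  'addecbabdefcdaeadfeadabdaabbdcfd'
  #7 SA[7]=17  'adfeadabdaabbdcfd'
  #8 SA[8]=15  'aeadfeadabdaabbdcfd'
  #9 SA[9]=7  'babdefcdaeadfeadabdaabbdcfd'
  #10 SA[10]=28  'bbdcfd'
  #11 SA[11]=24  'bdaabbdcfd'
  #12 SA[12]=29  'bdcfd'
  #13 SA[13]=9  'bdefcdaeadfeadabdaabbdcfd'
  #14 SA[14]=1  'caddecbabdefcdaeadfeadabdaabbdcfd'
  #15 SA[15]=6  'cbabdefcdaeadfeadabdaabbdcfd'
  #16 SA[16]=13  'cdaeadfeadabdaabbdcfd'
  #17 SA[17]=31  'cfd'
  #18 SA[18]=33  'd'
  #19 SA[19]=25  'daabbdcfd'
  #20 SA[20]=22  'dabdaabbdcfd'
  #21 SA[21]=14  'daeadfeadabdaabbdcfd'
  #22 SA[22]=30  'dcfd'
  #23 SA[23]=3  'ddecbabdefcdaeadfeadabdaabbdcfd'
  #24 SA[24]=4  'decbabdefcdaeadfeadabdaabbdcfd'
  #25 SA[25]=10  'defcdaeadfeadabdaabbdcfd'
  #26 SA[26]=18  'dfeadabdaabbdcfd'
  #27 SA[27]=20  'eadabdaabbdcfd'
  #28 SA[28]=16  'eadfeadabdaabbdcfd'
  #29 SA[29]=5  'ecbabdefcdaeadfeadabdaabbdcfd'
  #30 SA[30]=11  'efcdaeadfeadabdaabbdcfd'
  #31 SA[31]=12  'fcdaeadfeadabdaabbdcfd'
  #32 SA[32]=32  'fd'
  #33 SA[33]=19  'feadabdaabbdcfd'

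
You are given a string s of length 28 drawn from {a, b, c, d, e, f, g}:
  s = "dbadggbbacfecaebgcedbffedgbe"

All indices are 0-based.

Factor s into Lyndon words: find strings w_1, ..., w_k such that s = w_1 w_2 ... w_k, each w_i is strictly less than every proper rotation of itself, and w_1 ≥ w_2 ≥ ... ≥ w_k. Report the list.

emit factor 1: 'd' (i=0, period=1)
emit factor 2: 'b' (i=1, period=1)
emit factor 3: 'adggbb' (i=2, period=6)
emit factor 4: 'acfecaebgcedbffedgbe' (i=8, period=20)

["d", "b", "adggbb", "acfecaebgcedbffedgbe"]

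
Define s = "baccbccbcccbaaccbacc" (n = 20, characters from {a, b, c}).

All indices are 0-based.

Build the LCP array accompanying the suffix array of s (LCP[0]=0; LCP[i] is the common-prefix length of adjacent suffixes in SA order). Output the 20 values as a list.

[0, 1, 3, 4, 0, 2, 4, 1, 3, 0, 1, 3, 2, 4, 1, 2, 4, 3, 5, 2]

rank | idx | suffix
   0 |  12 | aaccbacc
   1 |  17 | acc
   2 |  13 | accbacc
   3 |   1 | accbccbcccbaaccbacc
   4 |  11 | baaccbacc
   5 |  16 | bacc
   6 |   0 | baccbccbcccbaaccbacc
   7 |   4 | bccbcccbaaccbacc
   8 |   7 | bcccbaaccbacc
   9 |  19 | c
  10 |  10 | cbaaccbacc
  11 |  15 | cbacc
  12 |   3 | cbccbcccbaaccbacc
  13 |   6 | cbcccbaaccbacc
  14 |  18 | cc
  15 |   9 | ccbaaccbacc
  16 |  14 | ccbacc
  17 |   2 | ccbccbcccbaaccbacc
  18 |   5 | ccbcccbaaccbacc
  19 |   8 | cccbaaccbacc

SA = [12, 17, 13, 1, 11, 16, 0, 4, 7, 19, 10, 15, 3, 6, 18, 9, 14, 2, 5, 8]
i: (SA[i-1],SA[i]) lcp shared
  1: (12,17) 1 'a'
  2: (17,13) 3 'acc'
  3: (13,1) 4 'accb'
  4: (1,11) 0 ''
  5: (11,16) 2 'ba'
  6: (16,0) 4 'bacc'
  7: (0,4) 1 'b'
  8: (4,7) 3 'bcc'
  9: (7,19) 0 ''
  10: (19,10) 1 'c'
  11: (10,15) 3 'cba'
  12: (15,3) 2 'cb'
  13: (3,6) 4 'cbcc'
  14: (6,18) 1 'c'
  15: (18,9) 2 'cc'
  16: (9,14) 4 'ccba'
  17: (14,2) 3 'ccb'
  18: (2,5) 5 'ccbcc'
  19: (5,8) 2 'cc'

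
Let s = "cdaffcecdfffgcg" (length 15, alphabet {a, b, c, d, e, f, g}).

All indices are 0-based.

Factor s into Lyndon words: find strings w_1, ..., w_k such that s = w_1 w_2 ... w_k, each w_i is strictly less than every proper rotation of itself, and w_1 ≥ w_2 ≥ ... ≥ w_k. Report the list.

emit factor 1: 'cd' (i=0, period=2)
emit factor 2: 'affcecdfffgcg' (i=2, period=13)

["cd", "affcecdfffgcg"]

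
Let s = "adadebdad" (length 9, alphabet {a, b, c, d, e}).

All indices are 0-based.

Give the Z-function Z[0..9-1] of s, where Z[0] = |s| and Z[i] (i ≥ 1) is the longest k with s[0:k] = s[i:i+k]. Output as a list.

[9, 0, 2, 0, 0, 0, 0, 2, 0]

Z[0]=9
i=1: fresh scan; Z[1]=0
i=2: fresh scan; Z[2]=2 extend→box=[2,4)
i=3: min(r-i=1, Z[1]=0)=0; Z[3]=0
i=4: fresh scan; Z[4]=0
i=5: fresh scan; Z[5]=0
i=6: fresh scan; Z[6]=0
i=7: fresh scan; Z[7]=2 extend→box=[7,9)
i=8: min(r-i=1, Z[1]=0)=0; Z[8]=0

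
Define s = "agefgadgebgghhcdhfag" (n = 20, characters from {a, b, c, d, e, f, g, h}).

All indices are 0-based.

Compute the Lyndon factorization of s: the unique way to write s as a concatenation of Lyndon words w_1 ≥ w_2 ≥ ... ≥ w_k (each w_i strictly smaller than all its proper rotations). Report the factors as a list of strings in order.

["agefg", "adgebgghhcdhfag"]

emit factor 1: 'agefg' (i=0, period=5)
emit factor 2: 'adgebgghhcdhfag' (i=5, period=15)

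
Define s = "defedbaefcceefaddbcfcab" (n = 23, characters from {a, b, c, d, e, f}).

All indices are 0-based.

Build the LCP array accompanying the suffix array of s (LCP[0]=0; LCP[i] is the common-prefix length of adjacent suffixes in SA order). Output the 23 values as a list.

[0, 1, 1, 0, 1, 1, 0, 1, 1, 1, 0, 2, 1, 1, 0, 1, 1, 2, 2, 0, 1, 2, 1]

rank→(start, suffix):
  0 → (21, 'ab')
  1 → (14, 'addbcfcab')
  2 → (6, 'aefcceefaddbcfcab')
  3 → (22, 'b')
  4 → (5, 'baefcceefaddbcfcab')
  5 → (17, 'bcfcab')
  6 → (20, 'cab')
  7 → (9, 'cceefaddbcfcab')
  8 → (10, 'ceefaddbcfcab')
  9 → (18, 'cfcab')
  10 → (4, 'dbaefcceefaddbcfcab')
  11 → (16, 'dbcfcab')
  12 → (15, 'ddbcfcab')
  13 → (0, 'defedbaefcceefaddbcfcab')
  14 → (3, 'edbaefcceefaddbcfcab')
  15 → (11, 'eefaddbcfcab')
  16 → (12, 'efaddbcfcab')
  17 → (7, 'efcceefaddbcfcab')
  18 → (1, 'efedbaefcceefaddbcfcab')
  19 → (13, 'faddbcfcab')
  20 → (19, 'fcab')
  21 → (8, 'fcceefaddbcfcab')
  22 → (2, 'fedbaefcceefaddbcfcab')

SA = [21, 14, 6, 22, 5, 17, 20, 9, 10, 18, 4, 16, 15, 0, 3, 11, 12, 7, 1, 13, 19, 8, 2]
rank  pair      lcp
   1  s[21:],s[14:]  1  'a'
   2  s[14:],s[6:]  1  'a'
   3  s[6:],s[22:]  0  ''
   4  s[22:],s[5:]  1  'b'
   5  s[5:],s[17:]  1  'b'
   6  s[17:],s[20:]  0  ''
   7  s[20:],s[9:]  1  'c'
   8  s[9:],s[10:]  1  'c'
   9  s[10:],s[18:]  1  'c'
  10  s[18:],s[4:]  0  ''
  11  s[4:],s[16:]  2  'db'
  12  s[16:],s[15:]  1  'd'
  13  s[15:],s[0:]  1  'd'
  14  s[0:],s[3:]  0  ''
  15  s[3:],s[11:]  1  'e'
  16  s[11:],s[12:]  1  'e'
  17  s[12:],s[7:]  2  'ef'
  18  s[7:],s[1:]  2  'ef'
  19  s[1:],s[13:]  0  ''
  20  s[13:],s[19:]  1  'f'
  21  s[19:],s[8:]  2  'fc'
  22  s[8:],s[2:]  1  'f'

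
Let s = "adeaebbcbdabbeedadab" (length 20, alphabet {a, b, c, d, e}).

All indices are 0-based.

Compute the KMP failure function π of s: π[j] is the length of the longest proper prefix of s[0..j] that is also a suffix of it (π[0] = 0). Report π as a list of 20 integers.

[0, 0, 0, 1, 0, 0, 0, 0, 0, 0, 1, 0, 0, 0, 0, 0, 1, 2, 1, 0]

π[0] = 0
j=1 s[j]='d': π[1]=0 (border '')
j=2 s[j]='e': π[2]=0 (border '')
j=3 s[j]='a': π[3]=1 (border 'a')
j=4 s[j]='e': k: 1→0; π[4]=0 (border '')
j=5 s[j]='b': π[5]=0 (border '')
j=6 s[j]='b': π[6]=0 (border '')
j=7 s[j]='c': π[7]=0 (border '')
j=8 s[j]='b': π[8]=0 (border '')
j=9 s[j]='d': π[9]=0 (border '')
j=10 s[j]='a': π[10]=1 (border 'a')
j=11 s[j]='b': k: 1→0; π[11]=0 (border '')
j=12 s[j]='b': π[12]=0 (border '')
j=13 s[j]='e': π[13]=0 (border '')
j=14 s[j]='e': π[14]=0 (border '')
j=15 s[j]='d': π[15]=0 (border '')
j=16 s[j]='a': π[16]=1 (border 'a')
j=17 s[j]='d': π[17]=2 (border 'ad')
j=18 s[j]='a': k: 2→0; π[18]=1 (border 'a')
j=19 s[j]='b': k: 1→0; π[19]=0 (border '')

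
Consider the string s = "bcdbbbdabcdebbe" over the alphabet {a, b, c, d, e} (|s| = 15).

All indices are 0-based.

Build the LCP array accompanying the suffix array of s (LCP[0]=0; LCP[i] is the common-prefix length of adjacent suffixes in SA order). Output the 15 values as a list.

rank | idx | suffix
   0 |   7 | abcdebbe
   1 |   3 | bbbdabcdebbe
   2 |   4 | bbdabcdebbe
   3 |  12 | bbe
   4 |   0 | bcdbbbdabcdebbe
   5 |   8 | bcdebbe
   6 |   5 | bdabcdebbe
   7 |  13 | be
   8 |   1 | cdbbbdabcdebbe
   9 |   9 | cdebbe
  10 |   6 | dabcdebbe
  11 |   2 | dbbbdabcdebbe
  12 |  10 | debbe
  13 |  14 | e
  14 |  11 | ebbe

SA = [7, 3, 4, 12, 0, 8, 5, 13, 1, 9, 6, 2, 10, 14, 11]
[i] adj suffixes → lcp
  [1] 7/3 → 0 ('')
  [2] 3/4 → 2 ('bb')
  [3] 4/12 → 2 ('bb')
  [4] 12/0 → 1 ('b')
  [5] 0/8 → 3 ('bcd')
  [6] 8/5 → 1 ('b')
  [7] 5/13 → 1 ('b')
  [8] 13/1 → 0 ('')
  [9] 1/9 → 2 ('cd')
  [10] 9/6 → 0 ('')
  [11] 6/2 → 1 ('d')
  [12] 2/10 → 1 ('d')
  [13] 10/14 → 0 ('')
  [14] 14/11 → 1 ('e')

[0, 0, 2, 2, 1, 3, 1, 1, 0, 2, 0, 1, 1, 0, 1]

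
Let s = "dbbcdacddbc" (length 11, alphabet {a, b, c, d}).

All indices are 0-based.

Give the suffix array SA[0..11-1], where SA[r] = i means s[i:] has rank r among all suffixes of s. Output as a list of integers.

rank | idx | suffix
   0 |   5 | acddbc
   1 |   1 | bbcdacddbc
   2 |   9 | bc
   3 |   2 | bcdacddbc
   4 |  10 | c
   5 |   3 | cdacddbc
   6 |   6 | cddbc
   7 |   4 | dacddbc
   8 |   0 | dbbcdacddbc
   9 |   8 | dbc
  10 |   7 | ddbc

[5, 1, 9, 2, 10, 3, 6, 4, 0, 8, 7]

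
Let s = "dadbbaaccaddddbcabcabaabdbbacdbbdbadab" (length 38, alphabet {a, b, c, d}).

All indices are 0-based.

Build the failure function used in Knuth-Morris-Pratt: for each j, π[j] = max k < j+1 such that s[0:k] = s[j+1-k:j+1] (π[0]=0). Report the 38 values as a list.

π[0] = 0
j=1 s[j]='a': π[1]=0 (border '')
j=2 s[j]='d': π[2]=1 (border 'd')
j=3 s[j]='b': k: 1→0; π[3]=0 (border '')
j=4 s[j]='b': π[4]=0 (border '')
j=5 s[j]='a': π[5]=0 (border '')
j=6 s[j]='a': π[6]=0 (border '')
j=7 s[j]='c': π[7]=0 (border '')
j=8 s[j]='c': π[8]=0 (border '')
j=9 s[j]='a': π[9]=0 (border '')
j=10 s[j]='d': π[10]=1 (border 'd')
j=11 s[j]='d': k: 1→0; π[11]=1 (border 'd')
j=12 s[j]='d': k: 1→0; π[12]=1 (border 'd')
j=13 s[j]='d': k: 1→0; π[13]=1 (border 'd')
j=14 s[j]='b': k: 1→0; π[14]=0 (border '')
j=15 s[j]='c': π[15]=0 (border '')
j=16 s[j]='a': π[16]=0 (border '')
j=17 s[j]='b': π[17]=0 (border '')
j=18 s[j]='c': π[18]=0 (border '')
j=19 s[j]='a': π[19]=0 (border '')
j=20 s[j]='b': π[20]=0 (border '')
j=21 s[j]='a': π[21]=0 (border '')
j=22 s[j]='a': π[22]=0 (border '')
j=23 s[j]='b': π[23]=0 (border '')
j=24 s[j]='d': π[24]=1 (border 'd')
j=25 s[j]='b': k: 1→0; π[25]=0 (border '')
j=26 s[j]='b': π[26]=0 (border '')
j=27 s[j]='a': π[27]=0 (border '')
j=28 s[j]='c': π[28]=0 (border '')
j=29 s[j]='d': π[29]=1 (border 'd')
j=30 s[j]='b': k: 1→0; π[30]=0 (border '')
j=31 s[j]='b': π[31]=0 (border '')
j=32 s[j]='d': π[32]=1 (border 'd')
j=33 s[j]='b': k: 1→0; π[33]=0 (border '')
j=34 s[j]='a': π[34]=0 (border '')
j=35 s[j]='d': π[35]=1 (border 'd')
j=36 s[j]='a': π[36]=2 (border 'da')
j=37 s[j]='b': k: 2→0; π[37]=0 (border '')

[0, 0, 1, 0, 0, 0, 0, 0, 0, 0, 1, 1, 1, 1, 0, 0, 0, 0, 0, 0, 0, 0, 0, 0, 1, 0, 0, 0, 0, 1, 0, 0, 1, 0, 0, 1, 2, 0]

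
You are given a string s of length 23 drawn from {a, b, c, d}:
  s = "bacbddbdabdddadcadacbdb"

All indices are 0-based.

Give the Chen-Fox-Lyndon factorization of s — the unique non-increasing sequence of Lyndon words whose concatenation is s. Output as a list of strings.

["b", "acbddbd", "abdddadcadacbdb"]

emit factor 1: 'b' (i=0, period=1)
emit factor 2: 'acbddbd' (i=1, period=7)
emit factor 3: 'abdddadcadacbdb' (i=8, period=15)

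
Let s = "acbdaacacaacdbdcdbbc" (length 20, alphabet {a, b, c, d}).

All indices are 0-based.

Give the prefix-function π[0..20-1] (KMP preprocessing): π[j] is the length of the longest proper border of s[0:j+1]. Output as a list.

π[0] = 0
j=1 s[j]='c': π[1]=0 (border '')
j=2 s[j]='b': π[2]=0 (border '')
j=3 s[j]='d': π[3]=0 (border '')
j=4 s[j]='a': π[4]=1 (border 'a')
j=5 s[j]='a': k: 1→0; π[5]=1 (border 'a')
j=6 s[j]='c': π[6]=2 (border 'ac')
j=7 s[j]='a': k: 2→0; π[7]=1 (border 'a')
j=8 s[j]='c': π[8]=2 (border 'ac')
j=9 s[j]='a': k: 2→0; π[9]=1 (border 'a')
j=10 s[j]='a': k: 1→0; π[10]=1 (border 'a')
j=11 s[j]='c': π[11]=2 (border 'ac')
j=12 s[j]='d': k: 2→0; π[12]=0 (border '')
j=13 s[j]='b': π[13]=0 (border '')
j=14 s[j]='d': π[14]=0 (border '')
j=15 s[j]='c': π[15]=0 (border '')
j=16 s[j]='d': π[16]=0 (border '')
j=17 s[j]='b': π[17]=0 (border '')
j=18 s[j]='b': π[18]=0 (border '')
j=19 s[j]='c': π[19]=0 (border '')

[0, 0, 0, 0, 1, 1, 2, 1, 2, 1, 1, 2, 0, 0, 0, 0, 0, 0, 0, 0]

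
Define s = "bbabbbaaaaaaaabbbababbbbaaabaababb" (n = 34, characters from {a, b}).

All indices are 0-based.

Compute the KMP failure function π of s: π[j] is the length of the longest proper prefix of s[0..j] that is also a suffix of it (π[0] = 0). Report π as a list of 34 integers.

π[0] = 0
j=1 s[j]='b': π[1]=1 (border 'b')
j=2 s[j]='a': k: 1→0; π[2]=0 (border '')
j=3 s[j]='b': π[3]=1 (border 'b')
j=4 s[j]='b': π[4]=2 (border 'bb')
j=5 s[j]='b': k: 2→1; π[5]=2 (border 'bb')
j=6 s[j]='a': π[6]=3 (border 'bba')
j=7 s[j]='a': k: 3→0; π[7]=0 (border '')
j=8 s[j]='a': π[8]=0 (border '')
j=9 s[j]='a': π[9]=0 (border '')
j=10 s[j]='a': π[10]=0 (border '')
j=11 s[j]='a': π[11]=0 (border '')
j=12 s[j]='a': π[12]=0 (border '')
j=13 s[j]='a': π[13]=0 (border '')
j=14 s[j]='b': π[14]=1 (border 'b')
j=15 s[j]='b': π[15]=2 (border 'bb')
j=16 s[j]='b': k: 2→1; π[16]=2 (border 'bb')
j=17 s[j]='a': π[17]=3 (border 'bba')
j=18 s[j]='b': π[18]=4 (border 'bbab')
j=19 s[j]='a': k: 4→1→0; π[19]=0 (border '')
j=20 s[j]='b': π[20]=1 (border 'b')
j=21 s[j]='b': π[21]=2 (border 'bb')
j=22 s[j]='b': k: 2→1; π[22]=2 (border 'bb')
j=23 s[j]='b': k: 2→1; π[23]=2 (border 'bb')
j=24 s[j]='a': π[24]=3 (border 'bba')
j=25 s[j]='a': k: 3→0; π[25]=0 (border '')
j=26 s[j]='a': π[26]=0 (border '')
j=27 s[j]='b': π[27]=1 (border 'b')
j=28 s[j]='a': k: 1→0; π[28]=0 (border '')
j=29 s[j]='a': π[29]=0 (border '')
j=30 s[j]='b': π[30]=1 (border 'b')
j=31 s[j]='a': k: 1→0; π[31]=0 (border '')
j=32 s[j]='b': π[32]=1 (border 'b')
j=33 s[j]='b': π[33]=2 (border 'bb')

[0, 1, 0, 1, 2, 2, 3, 0, 0, 0, 0, 0, 0, 0, 1, 2, 2, 3, 4, 0, 1, 2, 2, 2, 3, 0, 0, 1, 0, 0, 1, 0, 1, 2]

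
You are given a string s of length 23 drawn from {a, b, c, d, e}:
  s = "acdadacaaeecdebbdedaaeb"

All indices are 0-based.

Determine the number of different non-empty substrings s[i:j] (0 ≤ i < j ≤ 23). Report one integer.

249

rank→(start, suffix):
  0 → (19, 'aaeb')
  1 → (7, 'aaeecdebbdedaaeb')
  2 → (5, 'acaaeecdebbdedaaeb')
  3 → (0, 'acdadacaaeecdebbdedaaeb')
  4 → (3, 'adacaaeecdebbdedaaeb')
  5 → (20, 'aeb')
  6 → (8, 'aeecdebbdedaaeb')
  7 → (22, 'b')
  8 → (14, 'bbdedaaeb')
  9 → (15, 'bdedaaeb')
  10 → (6, 'caaeecdebbdedaaeb')
  11 → (1, 'cdadacaaeecdebbdedaaeb')
  12 → (11, 'cdebbdedaaeb')
  13 → (18, 'daaeb')
  14 → (4, 'dacaaeecdebbdedaaeb')
  15 → (2, 'dadacaaeecdebbdedaaeb')
  16 → (12, 'debbdedaaeb')
  17 → (16, 'dedaaeb')
  18 → (21, 'eb')
  19 → (13, 'ebbdedaaeb')
  20 → (10, 'ecdebbdedaaeb')
  21 → (17, 'edaaeb')
  22 → (9, 'eecdebbdedaaeb')

SA = [19, 7, 5, 0, 3, 20, 8, 22, 14, 15, 6, 1, 11, 18, 4, 2, 12, 16, 21, 13, 10, 17, 9]
rank  pair      lcp
   1  s[19:],s[7:]  3  'aae'
   2  s[7:],s[5:]  1  'a'
   3  s[5:],s[0:]  2  'ac'
   4  s[0:],s[3:]  1  'a'
   5  s[3:],s[20:]  1  'a'
   6  s[20:],s[8:]  2  'ae'
   7  s[8:],s[22:]  0  ''
   8  s[22:],s[14:]  1  'b'
   9  s[14:],s[15:]  1  'b'
  10  s[15:],s[6:]  0  ''
  11  s[6:],s[1:]  1  'c'
  12  s[1:],s[11:]  2  'cd'
  13  s[11:],s[18:]  0  ''
  14  s[18:],s[4:]  2  'da'
  15  s[4:],s[2:]  2  'da'
  16  s[2:],s[12:]  1  'd'
  17  s[12:],s[16:]  2  'de'
  18  s[16:],s[21:]  0  ''
  19  s[21:],s[13:]  2  'eb'
  20  s[13:],s[10:]  1  'e'
  21  s[10:],s[17:]  1  'e'
  22  s[17:],s[9:]  1  'e'

n(n+1)/2 = 23·24/2 = 276
Σ LCP = 0 + 3 + 1 + 2 + 1 + 1 + 2 + 0 + 1 + 1 + 0 + 1 + 2 + 0 + 2 + 2 + 1 + 2 + 0 + 2 + 1 + 1 + 1 = 27
distinct = 276 − 27 = 249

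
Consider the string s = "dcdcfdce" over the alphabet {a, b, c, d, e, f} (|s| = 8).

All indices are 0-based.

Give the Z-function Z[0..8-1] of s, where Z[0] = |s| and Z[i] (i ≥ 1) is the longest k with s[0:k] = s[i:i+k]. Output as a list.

[8, 0, 2, 0, 0, 2, 0, 0]

Z[0]=8
i=1: i≥r, start 0; Z[1]=0
i=2: i≥r, start 0; Z[2]=2 scan→box=[2,4)
i=3: min(r-i=1, Z[1]=0)=0; Z[3]=0
i=4: i≥r, start 0; Z[4]=0
i=5: i≥r, start 0; Z[5]=2 scan→box=[5,7)
i=6: min(r-i=1, Z[1]=0)=0; Z[6]=0
i=7: i≥r, start 0; Z[7]=0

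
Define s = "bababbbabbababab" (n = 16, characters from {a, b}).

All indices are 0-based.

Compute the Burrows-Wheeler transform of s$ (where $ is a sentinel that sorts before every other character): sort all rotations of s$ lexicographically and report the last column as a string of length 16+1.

bbbbbbbaaab$baaba

rank  rotation           last
    0  $bababbbabbababab  b
    1  ab$bababbbabbabab  b
    2  abab$bababbbabbab  b
    3  ababab$bababbbabb  b
    4  ababbbabbababab$b  b
    5  abbababab$bababbb  b
    6  abbbabbababab$bab  b
    7  b$bababbbabbababa  a
    8  bab$bababbbabbaba  a
    9  babab$bababbbabba  a
   10  bababab$bababbbab  b
   11  bababbbabbababab$  $
   12  babbababab$bababb  b
   13  babbbabbababab$ba  a
   14  bbababab$bababbba  a
   15  bbabbababab$babab  b
   16  bbbabbababab$baba  a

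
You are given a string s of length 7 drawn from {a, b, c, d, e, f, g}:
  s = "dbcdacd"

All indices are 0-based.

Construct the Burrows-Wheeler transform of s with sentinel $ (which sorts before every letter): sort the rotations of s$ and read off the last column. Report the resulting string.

rank  rotation  last
    0  $dbcdacd  d
    1  acd$dbcd  d
    2  bcdacd$d  d
    3  cd$dbcda  a
    4  cdacd$db  b
    5  d$dbcdac  c
    6  dacd$dbc  c
    7  dbcdacd$  $

dddabcc$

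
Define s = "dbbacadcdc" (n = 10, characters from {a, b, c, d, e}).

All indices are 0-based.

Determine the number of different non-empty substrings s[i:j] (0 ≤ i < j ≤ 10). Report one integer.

rank→(start, suffix):
  0 → (3, 'acadcdc')
  1 → (5, 'adcdc')
  2 → (2, 'bacadcdc')
  3 → (1, 'bbacadcdc')
  4 → (9, 'c')
  5 → (4, 'cadcdc')
  6 → (7, 'cdc')
  7 → (0, 'dbbacadcdc')
  8 → (8, 'dc')
  9 → (6, 'dcdc')

SA = [3, 5, 2, 1, 9, 4, 7, 0, 8, 6]
rank  pair      lcp
   1  s[3:],s[5:]  1  'a'
   2  s[5:],s[2:]  0  ''
   3  s[2:],s[1:]  1  'b'
   4  s[1:],s[9:]  0  ''
   5  s[9:],s[4:]  1  'c'
   6  s[4:],s[7:]  1  'c'
   7  s[7:],s[0:]  0  ''
   8  s[0:],s[8:]  1  'd'
   9  s[8:],s[6:]  2  'dc'

n(n+1)/2 = 10·11/2 = 55
Σ LCP = 0 + 1 + 0 + 1 + 0 + 1 + 1 + 0 + 1 + 2 = 7
distinct = 55 − 7 = 48

48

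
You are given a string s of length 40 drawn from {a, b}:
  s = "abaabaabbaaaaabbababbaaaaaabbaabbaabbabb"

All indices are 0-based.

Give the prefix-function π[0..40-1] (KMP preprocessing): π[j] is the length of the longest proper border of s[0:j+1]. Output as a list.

[0, 0, 1, 1, 2, 3, 4, 5, 0, 1, 1, 1, 1, 1, 2, 0, 1, 2, 3, 2, 0, 1, 1, 1, 1, 1, 1, 2, 0, 1, 1, 2, 0, 1, 1, 2, 0, 1, 2, 0]

π[0] = 0
j=1 s[j]='b': π[1]=0 (border '')
j=2 s[j]='a': π[2]=1 (border 'a')
j=3 s[j]='a': k: 1→0; π[3]=1 (border 'a')
j=4 s[j]='b': π[4]=2 (border 'ab')
j=5 s[j]='a': π[5]=3 (border 'aba')
j=6 s[j]='a': π[6]=4 (border 'abaa')
j=7 s[j]='b': π[7]=5 (border 'abaab')
j=8 s[j]='b': k: 5→2→0; π[8]=0 (border '')
j=9 s[j]='a': π[9]=1 (border 'a')
j=10 s[j]='a': k: 1→0; π[10]=1 (border 'a')
j=11 s[j]='a': k: 1→0; π[11]=1 (border 'a')
j=12 s[j]='a': k: 1→0; π[12]=1 (border 'a')
j=13 s[j]='a': k: 1→0; π[13]=1 (border 'a')
j=14 s[j]='b': π[14]=2 (border 'ab')
j=15 s[j]='b': k: 2→0; π[15]=0 (border '')
j=16 s[j]='a': π[16]=1 (border 'a')
j=17 s[j]='b': π[17]=2 (border 'ab')
j=18 s[j]='a': π[18]=3 (border 'aba')
j=19 s[j]='b': k: 3→1; π[19]=2 (border 'ab')
j=20 s[j]='b': k: 2→0; π[20]=0 (border '')
j=21 s[j]='a': π[21]=1 (border 'a')
j=22 s[j]='a': k: 1→0; π[22]=1 (border 'a')
j=23 s[j]='a': k: 1→0; π[23]=1 (border 'a')
j=24 s[j]='a': k: 1→0; π[24]=1 (border 'a')
j=25 s[j]='a': k: 1→0; π[25]=1 (border 'a')
j=26 s[j]='a': k: 1→0; π[26]=1 (border 'a')
j=27 s[j]='b': π[27]=2 (border 'ab')
j=28 s[j]='b': k: 2→0; π[28]=0 (border '')
j=29 s[j]='a': π[29]=1 (border 'a')
j=30 s[j]='a': k: 1→0; π[30]=1 (border 'a')
j=31 s[j]='b': π[31]=2 (border 'ab')
j=32 s[j]='b': k: 2→0; π[32]=0 (border '')
j=33 s[j]='a': π[33]=1 (border 'a')
j=34 s[j]='a': k: 1→0; π[34]=1 (border 'a')
j=35 s[j]='b': π[35]=2 (border 'ab')
j=36 s[j]='b': k: 2→0; π[36]=0 (border '')
j=37 s[j]='a': π[37]=1 (border 'a')
j=38 s[j]='b': π[38]=2 (border 'ab')
j=39 s[j]='b': k: 2→0; π[39]=0 (border '')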